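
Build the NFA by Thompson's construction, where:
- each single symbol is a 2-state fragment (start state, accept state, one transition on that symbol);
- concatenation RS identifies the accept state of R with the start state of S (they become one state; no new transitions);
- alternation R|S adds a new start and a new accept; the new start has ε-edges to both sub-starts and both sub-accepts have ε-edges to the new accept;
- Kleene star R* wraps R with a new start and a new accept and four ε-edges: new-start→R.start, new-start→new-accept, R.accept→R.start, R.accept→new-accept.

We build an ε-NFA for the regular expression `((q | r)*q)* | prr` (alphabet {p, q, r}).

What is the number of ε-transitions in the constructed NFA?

Bottom-up over the parse tree:
Each of the 6 symbol leaves contributes 0 ε-transitions.
  q | r = 4 ε-transitions
  (q | r)* = 8 ε-transitions
  (q | r)*q = 8 ε-transitions
  ((q | r)*q)* = 12 ε-transitions
  prr = 0 ε-transitions
  ((q | r)*q)* | prr = 16 ε-transitions

16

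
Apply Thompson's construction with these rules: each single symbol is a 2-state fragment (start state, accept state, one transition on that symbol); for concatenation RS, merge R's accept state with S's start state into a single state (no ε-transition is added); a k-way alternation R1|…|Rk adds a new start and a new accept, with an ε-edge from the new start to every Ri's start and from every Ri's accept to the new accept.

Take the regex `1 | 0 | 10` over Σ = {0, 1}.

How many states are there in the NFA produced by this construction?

9

Per subexpression:
Each of the 4 symbol leaves contributes a 2-state fragment.
  10 → 3 states
  1 | 0 | 10 → 9 states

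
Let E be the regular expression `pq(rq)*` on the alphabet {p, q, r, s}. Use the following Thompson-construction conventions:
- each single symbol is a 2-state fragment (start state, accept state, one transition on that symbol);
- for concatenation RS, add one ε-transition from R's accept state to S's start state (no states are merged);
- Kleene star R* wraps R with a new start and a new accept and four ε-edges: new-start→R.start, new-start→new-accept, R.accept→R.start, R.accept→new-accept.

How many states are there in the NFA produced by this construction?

Recursing over subexpressions:
Each of the 4 symbol leaves contributes a 2-state fragment.
  rq : 4 states
  (rq)* : 6 states
  pq(rq)* : 10 states

10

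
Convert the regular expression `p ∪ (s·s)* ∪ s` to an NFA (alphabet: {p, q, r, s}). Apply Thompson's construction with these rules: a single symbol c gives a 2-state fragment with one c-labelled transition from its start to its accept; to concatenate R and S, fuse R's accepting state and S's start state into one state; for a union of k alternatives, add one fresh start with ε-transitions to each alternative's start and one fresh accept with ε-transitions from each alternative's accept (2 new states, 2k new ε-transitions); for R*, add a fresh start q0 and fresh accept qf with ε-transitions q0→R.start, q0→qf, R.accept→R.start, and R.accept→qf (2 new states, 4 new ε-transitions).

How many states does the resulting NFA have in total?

Bottom-up over the parse tree:
Each of the 4 symbol leaves contributes a 2-state fragment.
  s·s — 3 states
  (s·s)* — 5 states
  p ∪ (s·s)* ∪ s — 11 states

11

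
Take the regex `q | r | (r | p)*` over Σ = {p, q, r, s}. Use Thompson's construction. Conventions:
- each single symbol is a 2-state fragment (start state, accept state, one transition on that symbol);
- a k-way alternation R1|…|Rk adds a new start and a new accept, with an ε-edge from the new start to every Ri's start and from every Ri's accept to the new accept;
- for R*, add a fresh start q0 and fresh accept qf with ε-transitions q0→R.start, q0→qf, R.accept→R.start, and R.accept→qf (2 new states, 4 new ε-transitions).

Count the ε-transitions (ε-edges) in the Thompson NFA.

14

Bottom-up over the parse tree:
Each of the 4 symbol leaves contributes 0 ε-transitions.
  r | p — 4 ε-transitions
  (r | p)* — 8 ε-transitions
  q | r | (r | p)* — 14 ε-transitions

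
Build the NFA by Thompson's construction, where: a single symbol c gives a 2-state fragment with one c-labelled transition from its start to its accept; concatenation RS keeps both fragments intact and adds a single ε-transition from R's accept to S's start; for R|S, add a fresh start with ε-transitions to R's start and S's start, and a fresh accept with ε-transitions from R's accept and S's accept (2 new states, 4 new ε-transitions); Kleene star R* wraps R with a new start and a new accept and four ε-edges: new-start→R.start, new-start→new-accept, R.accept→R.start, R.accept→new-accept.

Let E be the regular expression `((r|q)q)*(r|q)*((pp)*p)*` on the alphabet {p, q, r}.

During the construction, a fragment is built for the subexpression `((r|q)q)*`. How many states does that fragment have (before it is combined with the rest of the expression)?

10

Fragment for `((r|q)q)*`:
Each of the 3 symbol leaves contributes a 2-state fragment.
  r|q = 6 states
  (r|q)q = 8 states
  ((r|q)q)* = 10 states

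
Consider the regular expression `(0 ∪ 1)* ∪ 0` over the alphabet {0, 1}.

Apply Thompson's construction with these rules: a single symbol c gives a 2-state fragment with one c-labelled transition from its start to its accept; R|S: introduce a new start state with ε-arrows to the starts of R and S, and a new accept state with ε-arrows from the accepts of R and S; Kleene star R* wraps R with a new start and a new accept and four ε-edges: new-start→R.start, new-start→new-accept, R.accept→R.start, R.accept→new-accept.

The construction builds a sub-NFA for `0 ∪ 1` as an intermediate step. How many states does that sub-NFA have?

Fragment for `0 ∪ 1`:
Each of the 2 symbol leaves contributes a 2-state fragment.
  0 ∪ 1 = 6 states

6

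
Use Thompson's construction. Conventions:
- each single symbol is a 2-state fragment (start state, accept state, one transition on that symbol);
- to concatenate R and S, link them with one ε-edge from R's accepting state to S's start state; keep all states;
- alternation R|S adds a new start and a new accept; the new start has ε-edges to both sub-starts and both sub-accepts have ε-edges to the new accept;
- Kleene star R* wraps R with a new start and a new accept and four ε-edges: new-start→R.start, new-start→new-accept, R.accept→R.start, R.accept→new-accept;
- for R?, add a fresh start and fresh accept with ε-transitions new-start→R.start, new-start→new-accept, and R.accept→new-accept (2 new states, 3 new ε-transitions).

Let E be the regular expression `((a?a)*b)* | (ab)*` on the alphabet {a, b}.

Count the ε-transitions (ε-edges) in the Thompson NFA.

22

Bottom-up over the parse tree:
Each of the 5 symbol leaves contributes 0 ε-transitions.
  a? — 3 ε-transitions
  a?a — 4 ε-transitions
  (a?a)* — 8 ε-transitions
  (a?a)*b — 9 ε-transitions
  ((a?a)*b)* — 13 ε-transitions
  ab — 1 ε-transition
  (ab)* — 5 ε-transitions
  ((a?a)*b)* | (ab)* — 22 ε-transitions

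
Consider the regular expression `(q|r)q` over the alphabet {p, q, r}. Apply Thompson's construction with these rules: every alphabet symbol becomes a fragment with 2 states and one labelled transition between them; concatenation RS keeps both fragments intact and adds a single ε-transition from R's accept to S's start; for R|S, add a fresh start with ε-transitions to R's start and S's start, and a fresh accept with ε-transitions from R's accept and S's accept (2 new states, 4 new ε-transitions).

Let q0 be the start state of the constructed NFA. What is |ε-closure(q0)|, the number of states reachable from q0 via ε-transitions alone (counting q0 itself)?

3

Work bottom-up. For each fragment F, track |ε-closure(F.start)| and whether F's accept lies in that closure (i.e. whether F accepts ε). A single-symbol fragment has closure size 1 and does not accept ε.
  q|r : |ε-closure| = 1 + 1 + 1 = 3 (the new accept is not ε-reachable since no branch accepts ε)
  (q|r)q : same as the first factor's closure: |ε-closure| = 3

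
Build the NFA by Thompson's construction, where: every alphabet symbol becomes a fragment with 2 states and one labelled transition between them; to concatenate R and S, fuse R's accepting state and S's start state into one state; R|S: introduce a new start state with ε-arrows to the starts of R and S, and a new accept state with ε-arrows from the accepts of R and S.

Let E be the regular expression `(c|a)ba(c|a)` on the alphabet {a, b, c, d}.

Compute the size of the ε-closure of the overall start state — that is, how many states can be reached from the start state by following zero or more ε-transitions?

Let C(F) = |ε-closure(F.start)| within fragment F, and note whether F accepts ε. Symbol fragments have C = 1 and do not accept ε. Then:
  c|a → new start ε-reaches every alternative's start; none of them accept ε, so the new accept is not reached: C = 1 + 1 + 1 = 3
  c|a → new start ε-reaches every alternative's start; none of them accept ε, so the new accept is not reached: C = 1 + 1 + 1 = 3
  (c|a)ba(c|a) → same as the first factor's closure: C = 3

3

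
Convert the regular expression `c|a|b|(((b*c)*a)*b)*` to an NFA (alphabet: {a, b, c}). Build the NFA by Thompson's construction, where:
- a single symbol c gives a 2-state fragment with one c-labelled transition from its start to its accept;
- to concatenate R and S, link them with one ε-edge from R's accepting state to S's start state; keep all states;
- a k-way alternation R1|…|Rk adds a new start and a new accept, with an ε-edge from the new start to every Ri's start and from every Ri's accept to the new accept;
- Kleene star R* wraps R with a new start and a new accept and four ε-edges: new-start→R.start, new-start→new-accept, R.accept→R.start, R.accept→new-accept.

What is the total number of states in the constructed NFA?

24

By structural recursion:
Each of the 7 symbol leaves contributes a 2-state fragment.
  b* → 4 states
  b*c → 6 states
  (b*c)* → 8 states
  (b*c)*a → 10 states
  ((b*c)*a)* → 12 states
  ((b*c)*a)*b → 14 states
  (((b*c)*a)*b)* → 16 states
  c|a|b|(((b*c)*a)*b)* → 24 states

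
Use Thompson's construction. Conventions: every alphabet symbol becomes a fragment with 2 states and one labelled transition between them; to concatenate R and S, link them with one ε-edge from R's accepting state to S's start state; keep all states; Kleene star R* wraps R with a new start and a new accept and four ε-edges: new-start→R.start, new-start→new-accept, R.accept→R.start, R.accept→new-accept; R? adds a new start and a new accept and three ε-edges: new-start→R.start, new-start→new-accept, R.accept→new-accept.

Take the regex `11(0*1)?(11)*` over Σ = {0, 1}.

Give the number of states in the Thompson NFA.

18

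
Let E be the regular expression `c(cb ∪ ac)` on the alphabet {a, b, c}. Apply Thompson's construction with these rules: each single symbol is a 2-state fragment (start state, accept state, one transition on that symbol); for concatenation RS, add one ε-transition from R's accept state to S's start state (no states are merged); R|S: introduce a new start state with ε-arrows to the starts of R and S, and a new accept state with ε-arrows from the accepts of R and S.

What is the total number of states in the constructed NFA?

Per subexpression:
Each of the 5 symbol leaves contributes a 2-state fragment.
  cb : 4 states
  ac : 4 states
  cb ∪ ac : 10 states
  c(cb ∪ ac) : 12 states

12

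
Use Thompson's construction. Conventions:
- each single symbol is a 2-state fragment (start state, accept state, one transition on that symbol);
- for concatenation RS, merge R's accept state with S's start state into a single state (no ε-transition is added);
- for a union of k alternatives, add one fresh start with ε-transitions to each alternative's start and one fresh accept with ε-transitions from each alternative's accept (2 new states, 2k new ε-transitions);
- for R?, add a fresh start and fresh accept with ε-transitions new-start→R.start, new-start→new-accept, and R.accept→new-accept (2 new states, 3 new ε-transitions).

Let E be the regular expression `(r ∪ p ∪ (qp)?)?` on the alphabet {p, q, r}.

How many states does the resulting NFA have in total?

13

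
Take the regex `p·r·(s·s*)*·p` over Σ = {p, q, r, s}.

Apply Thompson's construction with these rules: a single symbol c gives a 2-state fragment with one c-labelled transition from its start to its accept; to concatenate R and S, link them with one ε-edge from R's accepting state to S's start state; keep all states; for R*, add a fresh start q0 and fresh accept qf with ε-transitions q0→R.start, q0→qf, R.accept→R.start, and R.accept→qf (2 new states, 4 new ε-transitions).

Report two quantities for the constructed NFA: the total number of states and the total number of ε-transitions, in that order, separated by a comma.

14, 12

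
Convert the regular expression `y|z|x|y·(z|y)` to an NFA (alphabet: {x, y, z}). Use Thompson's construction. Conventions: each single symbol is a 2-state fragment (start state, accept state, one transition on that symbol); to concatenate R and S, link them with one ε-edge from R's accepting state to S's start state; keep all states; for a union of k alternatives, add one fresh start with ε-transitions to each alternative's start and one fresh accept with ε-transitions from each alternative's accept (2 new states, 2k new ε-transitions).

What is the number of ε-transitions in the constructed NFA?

13

By structural recursion:
Each of the 6 symbol leaves contributes 0 ε-transitions.
  z|y = 4 ε-transitions
  y·(z|y) = 5 ε-transitions
  y|z|x|y·(z|y) = 13 ε-transitions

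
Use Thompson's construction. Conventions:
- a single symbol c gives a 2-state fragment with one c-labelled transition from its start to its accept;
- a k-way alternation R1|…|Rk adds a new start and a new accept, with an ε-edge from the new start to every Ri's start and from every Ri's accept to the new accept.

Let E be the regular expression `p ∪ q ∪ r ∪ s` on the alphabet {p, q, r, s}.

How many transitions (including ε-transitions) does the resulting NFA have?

12

By structural recursion:
Each of the 4 symbol leaves contributes 1 transition (1 symbol, 0 ε).
  p ∪ q ∪ r ∪ s — 12 transitions (4 symbol, 8 ε)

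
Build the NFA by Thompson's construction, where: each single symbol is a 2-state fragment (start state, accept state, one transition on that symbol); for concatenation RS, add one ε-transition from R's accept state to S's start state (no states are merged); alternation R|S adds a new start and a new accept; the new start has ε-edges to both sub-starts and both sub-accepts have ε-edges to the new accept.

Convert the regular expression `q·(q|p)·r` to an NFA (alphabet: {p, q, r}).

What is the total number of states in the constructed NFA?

10

Building bottom-up:
Each of the 4 symbol leaves contributes a 2-state fragment.
  q|p → 6 states
  q·(q|p)·r → 10 states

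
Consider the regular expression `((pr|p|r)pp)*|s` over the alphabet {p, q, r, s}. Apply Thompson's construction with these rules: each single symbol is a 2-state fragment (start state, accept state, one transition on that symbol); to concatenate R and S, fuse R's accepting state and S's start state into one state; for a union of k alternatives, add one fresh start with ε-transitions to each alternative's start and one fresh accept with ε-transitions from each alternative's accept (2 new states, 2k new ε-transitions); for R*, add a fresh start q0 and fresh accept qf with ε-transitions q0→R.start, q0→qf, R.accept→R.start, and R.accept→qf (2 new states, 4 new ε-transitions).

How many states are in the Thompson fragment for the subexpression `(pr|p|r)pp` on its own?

11

Fragment for `(pr|p|r)pp`:
Each of the 6 symbol leaves contributes a 2-state fragment.
  pr → 3 states
  pr|p|r → 9 states
  (pr|p|r)pp → 11 states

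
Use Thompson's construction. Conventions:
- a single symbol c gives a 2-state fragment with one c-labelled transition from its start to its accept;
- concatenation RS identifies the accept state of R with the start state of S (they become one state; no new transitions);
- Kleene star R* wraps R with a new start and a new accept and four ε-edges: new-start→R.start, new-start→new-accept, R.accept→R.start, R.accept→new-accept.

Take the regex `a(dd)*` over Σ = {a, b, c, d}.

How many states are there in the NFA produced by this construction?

Building bottom-up:
Each of the 3 symbol leaves contributes a 2-state fragment.
  dd : 3 states
  (dd)* : 5 states
  a(dd)* : 6 states

6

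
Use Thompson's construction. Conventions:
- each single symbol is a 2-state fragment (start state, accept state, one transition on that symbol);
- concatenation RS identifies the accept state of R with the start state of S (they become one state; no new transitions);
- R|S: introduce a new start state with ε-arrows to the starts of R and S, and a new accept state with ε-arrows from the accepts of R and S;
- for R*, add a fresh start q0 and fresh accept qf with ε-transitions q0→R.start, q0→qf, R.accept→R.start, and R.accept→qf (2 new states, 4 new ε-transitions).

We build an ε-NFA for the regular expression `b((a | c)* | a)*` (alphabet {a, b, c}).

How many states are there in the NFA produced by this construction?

15

Building bottom-up:
Each of the 4 symbol leaves contributes a 2-state fragment.
  a | c : 6 states
  (a | c)* : 8 states
  (a | c)* | a : 12 states
  ((a | c)* | a)* : 14 states
  b((a | c)* | a)* : 15 states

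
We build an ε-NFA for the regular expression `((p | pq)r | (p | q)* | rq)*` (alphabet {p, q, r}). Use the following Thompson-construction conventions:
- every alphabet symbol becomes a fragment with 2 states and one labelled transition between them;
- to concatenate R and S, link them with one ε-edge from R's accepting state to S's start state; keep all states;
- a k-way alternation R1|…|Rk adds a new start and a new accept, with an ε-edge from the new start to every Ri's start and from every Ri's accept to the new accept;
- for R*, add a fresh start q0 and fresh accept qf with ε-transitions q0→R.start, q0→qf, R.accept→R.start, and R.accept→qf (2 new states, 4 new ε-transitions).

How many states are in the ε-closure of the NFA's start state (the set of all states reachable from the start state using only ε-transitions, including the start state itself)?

13

Compute the ε-closure size of each fragment's start state recursively; a symbol fragment's start has no outgoing ε-edge, so its closure is just itself (size 1).
  pq → same as the first factor's closure: |closure| = 1
  p | pq → new start ε-reaches every alternative's start; none of them accept ε, so the new accept is not reached: |closure| = 1 + 1 + 1 = 3
  (p | pq)r → |closure| equals the left operand's closure size = 3 (its accept is not ε-reachable, so the closure stops there)
  p | q → new start ε-reaches every alternative's start; none of them accept ε, so the new accept is not reached: |closure| = 1 + 1 + 1 = 3
  (p | q)* → |closure| = 1 (new start) + 3 (body) + 1 (new accept) = 5
  rq → same as the first factor's closure: |closure| = 1
  (p | pq)r | (p | q)* | rq → new start ε-reaches every alternative's start; at least one alternative accepts ε, so the union's new accept is reached too: |closure| = 1 + 3 + 5 + 1 + 1 = 11
  ((p | pq)r | (p | q)* | rq)* → new start has ε-edges to the inner start and to the new accept, so |closure| = 2 + 11 = 13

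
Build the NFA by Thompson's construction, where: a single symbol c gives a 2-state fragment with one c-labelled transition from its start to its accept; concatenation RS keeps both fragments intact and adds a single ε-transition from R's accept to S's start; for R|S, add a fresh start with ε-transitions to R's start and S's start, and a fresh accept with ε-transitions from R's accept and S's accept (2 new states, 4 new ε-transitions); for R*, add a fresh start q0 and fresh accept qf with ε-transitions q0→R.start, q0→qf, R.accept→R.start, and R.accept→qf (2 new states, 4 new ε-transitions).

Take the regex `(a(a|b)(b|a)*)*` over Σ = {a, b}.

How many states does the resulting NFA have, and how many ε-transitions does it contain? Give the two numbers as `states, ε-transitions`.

18, 18

Bottom-up over the parse tree:
Each of the 5 symbol leaves contributes 2 states and 0 ε-transitions.
  a|b → 6 states, 4 ε-transitions
  b|a → 6 states, 4 ε-transitions
  (b|a)* → 8 states, 8 ε-transitions
  a(a|b)(b|a)* → 16 states, 14 ε-transitions
  (a(a|b)(b|a)*)* → 18 states, 18 ε-transitions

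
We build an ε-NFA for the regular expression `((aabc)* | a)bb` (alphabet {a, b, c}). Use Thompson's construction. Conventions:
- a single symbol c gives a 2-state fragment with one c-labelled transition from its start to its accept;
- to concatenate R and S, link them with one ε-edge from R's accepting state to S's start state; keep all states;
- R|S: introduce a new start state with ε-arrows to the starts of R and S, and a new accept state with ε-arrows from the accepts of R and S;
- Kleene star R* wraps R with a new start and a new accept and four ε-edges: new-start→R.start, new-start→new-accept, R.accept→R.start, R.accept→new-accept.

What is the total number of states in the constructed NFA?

Per subexpression:
Each of the 7 symbol leaves contributes a 2-state fragment.
  aabc = 8 states
  (aabc)* = 10 states
  (aabc)* | a = 14 states
  ((aabc)* | a)bb = 18 states

18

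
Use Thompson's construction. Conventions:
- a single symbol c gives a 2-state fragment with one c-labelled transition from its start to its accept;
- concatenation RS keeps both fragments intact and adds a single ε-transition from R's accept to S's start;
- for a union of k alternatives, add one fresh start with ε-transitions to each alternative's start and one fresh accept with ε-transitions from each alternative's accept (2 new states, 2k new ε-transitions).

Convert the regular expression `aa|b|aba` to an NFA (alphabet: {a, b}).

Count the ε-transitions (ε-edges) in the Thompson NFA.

9

Building bottom-up:
Each of the 6 symbol leaves contributes 0 ε-transitions.
  aa — 1 ε-transition
  aba — 2 ε-transitions
  aa|b|aba — 9 ε-transitions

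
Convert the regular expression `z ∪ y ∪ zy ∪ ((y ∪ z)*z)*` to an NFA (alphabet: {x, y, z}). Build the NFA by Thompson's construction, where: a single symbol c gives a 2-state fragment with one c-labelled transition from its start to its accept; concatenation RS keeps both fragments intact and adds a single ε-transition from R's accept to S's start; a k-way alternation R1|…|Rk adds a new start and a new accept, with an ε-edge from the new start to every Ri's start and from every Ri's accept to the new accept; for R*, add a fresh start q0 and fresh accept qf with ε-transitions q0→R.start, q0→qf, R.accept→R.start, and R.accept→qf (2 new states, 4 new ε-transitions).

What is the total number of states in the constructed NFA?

22

Recursing over subexpressions:
Each of the 7 symbol leaves contributes a 2-state fragment.
  zy = 4 states
  y ∪ z = 6 states
  (y ∪ z)* = 8 states
  (y ∪ z)*z = 10 states
  ((y ∪ z)*z)* = 12 states
  z ∪ y ∪ zy ∪ ((y ∪ z)*z)* = 22 states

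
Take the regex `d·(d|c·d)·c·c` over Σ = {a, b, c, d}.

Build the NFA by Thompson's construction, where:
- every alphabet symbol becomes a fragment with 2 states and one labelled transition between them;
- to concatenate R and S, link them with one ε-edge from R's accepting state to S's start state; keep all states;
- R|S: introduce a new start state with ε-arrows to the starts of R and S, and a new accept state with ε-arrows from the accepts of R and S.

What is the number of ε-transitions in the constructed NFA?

Building bottom-up:
Each of the 6 symbol leaves contributes 0 ε-transitions.
  c·d — 1 ε-transition
  d|c·d — 5 ε-transitions
  d·(d|c·d)·c·c — 8 ε-transitions

8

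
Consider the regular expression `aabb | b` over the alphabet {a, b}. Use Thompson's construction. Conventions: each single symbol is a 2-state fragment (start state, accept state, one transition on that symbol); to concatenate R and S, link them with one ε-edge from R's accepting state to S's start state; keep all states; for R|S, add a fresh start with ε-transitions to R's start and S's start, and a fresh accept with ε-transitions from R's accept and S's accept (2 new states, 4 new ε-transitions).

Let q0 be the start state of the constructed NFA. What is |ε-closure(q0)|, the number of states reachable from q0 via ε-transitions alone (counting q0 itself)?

3

Let C(F) = |ε-closure(F.start)| within fragment F, and note whether F accepts ε. Symbol fragments have C = 1 and do not accept ε. Then:
  aabb : same as the first factor's closure: C = 1
  aabb | b : new start ε-reaches every alternative's start; none of them accept ε, so the new accept is not reached: C = 1 + 1 + 1 = 3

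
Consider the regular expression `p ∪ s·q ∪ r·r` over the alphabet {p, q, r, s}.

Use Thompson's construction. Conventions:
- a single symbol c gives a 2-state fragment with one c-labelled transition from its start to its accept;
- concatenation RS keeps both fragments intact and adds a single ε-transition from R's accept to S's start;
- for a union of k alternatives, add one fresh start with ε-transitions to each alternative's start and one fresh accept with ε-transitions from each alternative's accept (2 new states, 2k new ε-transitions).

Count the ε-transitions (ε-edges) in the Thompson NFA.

Bottom-up over the parse tree:
Each of the 5 symbol leaves contributes 0 ε-transitions.
  s·q = 1 ε-transition
  r·r = 1 ε-transition
  p ∪ s·q ∪ r·r = 8 ε-transitions

8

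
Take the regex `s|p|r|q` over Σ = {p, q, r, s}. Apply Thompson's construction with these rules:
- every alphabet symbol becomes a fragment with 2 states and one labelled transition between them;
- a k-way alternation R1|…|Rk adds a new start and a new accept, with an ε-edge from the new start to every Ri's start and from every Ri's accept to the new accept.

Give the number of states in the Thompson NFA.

10

Building bottom-up:
Each of the 4 symbol leaves contributes a 2-state fragment.
  s|p|r|q : 10 states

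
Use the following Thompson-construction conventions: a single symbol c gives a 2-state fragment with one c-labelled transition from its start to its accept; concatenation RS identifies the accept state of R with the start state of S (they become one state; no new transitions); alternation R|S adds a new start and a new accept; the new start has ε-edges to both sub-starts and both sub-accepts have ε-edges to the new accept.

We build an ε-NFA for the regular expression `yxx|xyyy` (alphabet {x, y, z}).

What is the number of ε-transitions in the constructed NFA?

Bottom-up over the parse tree:
Each of the 7 symbol leaves contributes 0 ε-transitions.
  yxx : 0 ε-transitions
  xyyy : 0 ε-transitions
  yxx|xyyy : 4 ε-transitions

4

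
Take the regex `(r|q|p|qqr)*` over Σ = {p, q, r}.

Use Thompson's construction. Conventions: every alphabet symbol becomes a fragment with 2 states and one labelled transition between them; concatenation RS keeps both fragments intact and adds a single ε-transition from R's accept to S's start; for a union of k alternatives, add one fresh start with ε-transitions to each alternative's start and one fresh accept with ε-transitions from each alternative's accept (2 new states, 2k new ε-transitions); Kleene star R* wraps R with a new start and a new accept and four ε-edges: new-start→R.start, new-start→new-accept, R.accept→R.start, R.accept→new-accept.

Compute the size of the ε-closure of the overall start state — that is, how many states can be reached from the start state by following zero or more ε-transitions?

Compute the ε-closure size of each fragment's start state recursively; a symbol fragment's start has no outgoing ε-edge, so its closure is just itself (size 1).
  qqr : same as the first factor's closure: |ε-closure| = 1
  r|q|p|qqr : new start ε-reaches every alternative's start; none of them accept ε, so the new accept is not reached: |ε-closure| = 1 + 1 + 1 + 1 + 1 = 5
  (r|q|p|qqr)* : |ε-closure| = 1 (new start) + 5 (body) + 1 (new accept) = 7

7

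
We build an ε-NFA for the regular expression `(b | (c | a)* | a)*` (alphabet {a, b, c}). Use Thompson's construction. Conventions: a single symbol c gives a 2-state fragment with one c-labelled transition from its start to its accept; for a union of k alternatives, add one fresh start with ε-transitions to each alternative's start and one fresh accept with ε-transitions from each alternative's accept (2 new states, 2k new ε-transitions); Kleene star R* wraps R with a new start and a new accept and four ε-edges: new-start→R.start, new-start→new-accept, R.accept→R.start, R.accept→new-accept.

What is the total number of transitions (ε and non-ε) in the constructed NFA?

22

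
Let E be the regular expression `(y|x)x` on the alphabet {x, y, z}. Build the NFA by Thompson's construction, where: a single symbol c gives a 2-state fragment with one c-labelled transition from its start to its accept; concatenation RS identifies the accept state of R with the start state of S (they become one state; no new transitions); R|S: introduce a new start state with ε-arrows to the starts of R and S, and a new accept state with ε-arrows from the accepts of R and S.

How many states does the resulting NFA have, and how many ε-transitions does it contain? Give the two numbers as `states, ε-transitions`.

Building bottom-up:
Each of the 3 symbol leaves contributes 2 states and 0 ε-transitions.
  y|x → 6 states, 4 ε-transitions
  (y|x)x → 7 states, 4 ε-transitions

7, 4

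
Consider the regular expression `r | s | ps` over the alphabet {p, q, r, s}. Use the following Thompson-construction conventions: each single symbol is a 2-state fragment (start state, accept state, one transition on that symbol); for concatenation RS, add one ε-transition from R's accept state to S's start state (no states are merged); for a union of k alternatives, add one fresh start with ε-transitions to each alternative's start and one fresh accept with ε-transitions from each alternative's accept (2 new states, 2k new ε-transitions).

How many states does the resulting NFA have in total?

10

Building bottom-up:
Each of the 4 symbol leaves contributes a 2-state fragment.
  ps — 4 states
  r | s | ps — 10 states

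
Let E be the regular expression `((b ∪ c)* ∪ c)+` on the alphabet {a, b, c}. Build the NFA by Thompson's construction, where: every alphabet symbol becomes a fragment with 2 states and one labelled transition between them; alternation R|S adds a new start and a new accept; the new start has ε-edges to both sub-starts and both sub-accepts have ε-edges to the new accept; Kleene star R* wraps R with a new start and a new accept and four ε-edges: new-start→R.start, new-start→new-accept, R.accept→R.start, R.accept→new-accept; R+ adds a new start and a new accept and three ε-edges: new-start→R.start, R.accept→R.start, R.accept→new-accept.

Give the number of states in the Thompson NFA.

Recursing over subexpressions:
Each of the 3 symbol leaves contributes a 2-state fragment.
  b ∪ c → 6 states
  (b ∪ c)* → 8 states
  (b ∪ c)* ∪ c → 12 states
  ((b ∪ c)* ∪ c)+ → 14 states

14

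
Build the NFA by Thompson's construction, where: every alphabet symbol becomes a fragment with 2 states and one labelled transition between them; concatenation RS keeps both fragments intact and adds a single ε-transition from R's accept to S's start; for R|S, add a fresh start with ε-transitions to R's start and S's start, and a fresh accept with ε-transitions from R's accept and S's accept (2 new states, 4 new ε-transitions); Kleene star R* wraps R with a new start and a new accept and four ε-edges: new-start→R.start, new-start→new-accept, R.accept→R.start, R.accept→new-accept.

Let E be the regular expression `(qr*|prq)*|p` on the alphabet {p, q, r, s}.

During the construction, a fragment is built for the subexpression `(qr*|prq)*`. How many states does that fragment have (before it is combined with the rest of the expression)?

Fragment for `(qr*|prq)*`:
Each of the 5 symbol leaves contributes a 2-state fragment.
  r* → 4 states
  qr* → 6 states
  prq → 6 states
  qr*|prq → 14 states
  (qr*|prq)* → 16 states

16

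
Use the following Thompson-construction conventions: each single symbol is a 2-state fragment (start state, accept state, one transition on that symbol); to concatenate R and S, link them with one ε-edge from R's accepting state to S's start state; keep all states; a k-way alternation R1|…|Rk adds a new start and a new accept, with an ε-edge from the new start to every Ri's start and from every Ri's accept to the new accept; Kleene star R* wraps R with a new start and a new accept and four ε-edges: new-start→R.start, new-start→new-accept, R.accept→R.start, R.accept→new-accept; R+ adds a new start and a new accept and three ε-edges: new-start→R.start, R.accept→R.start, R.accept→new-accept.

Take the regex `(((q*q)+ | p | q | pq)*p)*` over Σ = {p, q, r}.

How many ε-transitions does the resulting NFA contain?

26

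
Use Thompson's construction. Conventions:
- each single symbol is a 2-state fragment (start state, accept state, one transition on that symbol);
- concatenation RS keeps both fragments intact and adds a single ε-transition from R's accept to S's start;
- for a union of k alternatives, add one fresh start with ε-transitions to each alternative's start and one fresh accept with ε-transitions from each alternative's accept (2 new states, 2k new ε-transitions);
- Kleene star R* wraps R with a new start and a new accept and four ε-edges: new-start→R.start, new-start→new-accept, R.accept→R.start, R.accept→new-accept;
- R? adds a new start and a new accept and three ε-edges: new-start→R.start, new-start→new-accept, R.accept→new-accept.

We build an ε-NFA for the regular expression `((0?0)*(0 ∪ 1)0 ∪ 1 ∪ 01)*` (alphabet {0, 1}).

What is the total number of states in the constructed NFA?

26

Bottom-up over the parse tree:
Each of the 8 symbol leaves contributes a 2-state fragment.
  0? = 4 states
  0?0 = 6 states
  (0?0)* = 8 states
  0 ∪ 1 = 6 states
  (0?0)*(0 ∪ 1)0 = 16 states
  01 = 4 states
  (0?0)*(0 ∪ 1)0 ∪ 1 ∪ 01 = 24 states
  ((0?0)*(0 ∪ 1)0 ∪ 1 ∪ 01)* = 26 states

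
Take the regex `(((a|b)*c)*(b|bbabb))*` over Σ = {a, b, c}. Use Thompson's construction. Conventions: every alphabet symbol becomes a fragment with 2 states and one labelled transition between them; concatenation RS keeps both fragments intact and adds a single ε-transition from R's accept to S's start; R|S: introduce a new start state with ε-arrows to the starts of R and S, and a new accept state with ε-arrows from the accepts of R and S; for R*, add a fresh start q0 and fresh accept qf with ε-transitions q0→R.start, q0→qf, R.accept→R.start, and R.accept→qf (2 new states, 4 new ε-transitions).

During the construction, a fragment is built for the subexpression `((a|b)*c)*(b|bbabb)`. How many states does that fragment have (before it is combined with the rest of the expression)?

26

Fragment for `((a|b)*c)*(b|bbabb)`:
Each of the 9 symbol leaves contributes a 2-state fragment.
  a|b = 6 states
  (a|b)* = 8 states
  (a|b)*c = 10 states
  ((a|b)*c)* = 12 states
  bbabb = 10 states
  b|bbabb = 14 states
  ((a|b)*c)*(b|bbabb) = 26 states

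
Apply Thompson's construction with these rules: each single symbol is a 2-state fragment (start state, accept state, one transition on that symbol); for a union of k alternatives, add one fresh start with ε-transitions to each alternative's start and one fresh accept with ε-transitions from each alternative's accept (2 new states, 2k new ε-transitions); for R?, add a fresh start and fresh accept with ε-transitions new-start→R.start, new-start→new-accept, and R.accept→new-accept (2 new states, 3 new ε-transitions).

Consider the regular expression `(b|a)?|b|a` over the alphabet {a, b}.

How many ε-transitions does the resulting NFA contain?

13

Per subexpression:
Each of the 4 symbol leaves contributes 0 ε-transitions.
  b|a = 4 ε-transitions
  (b|a)? = 7 ε-transitions
  (b|a)?|b|a = 13 ε-transitions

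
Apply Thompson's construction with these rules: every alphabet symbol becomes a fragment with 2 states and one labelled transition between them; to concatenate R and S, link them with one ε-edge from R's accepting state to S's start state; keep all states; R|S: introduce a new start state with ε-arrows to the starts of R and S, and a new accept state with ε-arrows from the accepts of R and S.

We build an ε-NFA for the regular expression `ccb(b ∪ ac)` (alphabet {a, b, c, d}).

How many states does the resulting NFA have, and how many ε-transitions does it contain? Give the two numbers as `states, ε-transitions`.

14, 8

Building bottom-up:
Each of the 6 symbol leaves contributes 2 states and 0 ε-transitions.
  ac : 4 states, 1 ε-transition
  b ∪ ac : 8 states, 5 ε-transitions
  ccb(b ∪ ac) : 14 states, 8 ε-transitions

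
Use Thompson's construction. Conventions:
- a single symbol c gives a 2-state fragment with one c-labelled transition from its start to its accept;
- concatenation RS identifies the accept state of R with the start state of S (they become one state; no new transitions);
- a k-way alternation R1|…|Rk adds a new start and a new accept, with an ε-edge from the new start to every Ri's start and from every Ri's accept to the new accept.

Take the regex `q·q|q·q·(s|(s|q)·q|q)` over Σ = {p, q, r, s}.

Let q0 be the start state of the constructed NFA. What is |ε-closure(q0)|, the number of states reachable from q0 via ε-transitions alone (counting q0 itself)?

3

Compute the ε-closure size of each fragment's start state recursively; a symbol fragment's start has no outgoing ε-edge, so its closure is just itself (size 1).
  q·q : |closure| equals the left operand's closure size = 1 (its accept is not ε-reachable, so the closure stops there)
  s|q : |closure| = 1 + 1 + 1 = 3 (the new accept is not ε-reachable since no branch accepts ε)
  (s|q)·q : |closure| equals the left operand's closure size = 3 (its accept is not ε-reachable, so the closure stops there)
  s|(s|q)·q|q : new start ε-reaches every alternative's start; none of them accept ε, so the new accept is not reached: |closure| = 1 + 1 + 3 + 1 = 6
  q·q·(s|(s|q)·q|q) : |closure| equals the left operand's closure size = 1 (its accept is not ε-reachable, so the closure stops there)
  q·q|q·q·(s|(s|q)·q|q) : new start ε-reaches every alternative's start; none of them accept ε, so the new accept is not reached: |closure| = 1 + 1 + 1 = 3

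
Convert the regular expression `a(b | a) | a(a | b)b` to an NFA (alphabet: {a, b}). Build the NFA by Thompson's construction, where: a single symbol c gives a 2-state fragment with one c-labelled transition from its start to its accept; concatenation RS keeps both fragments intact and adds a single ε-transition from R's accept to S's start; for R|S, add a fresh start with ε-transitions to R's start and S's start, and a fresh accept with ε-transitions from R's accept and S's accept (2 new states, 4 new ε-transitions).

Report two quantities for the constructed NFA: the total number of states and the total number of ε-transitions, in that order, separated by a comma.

20, 15

Bottom-up over the parse tree:
Each of the 7 symbol leaves contributes 2 states and 0 ε-transitions.
  b | a → 6 states, 4 ε-transitions
  a(b | a) → 8 states, 5 ε-transitions
  a | b → 6 states, 4 ε-transitions
  a(a | b)b → 10 states, 6 ε-transitions
  a(b | a) | a(a | b)b → 20 states, 15 ε-transitions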